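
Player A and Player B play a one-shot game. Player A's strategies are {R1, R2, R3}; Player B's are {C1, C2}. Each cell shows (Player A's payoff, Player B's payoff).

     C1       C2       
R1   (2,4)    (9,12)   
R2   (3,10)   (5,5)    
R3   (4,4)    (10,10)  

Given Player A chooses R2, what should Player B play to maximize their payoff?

With Player A fixed at R2, Player B's payoffs are: C1 → 10, C2 → 5.
The maximum is 10, achieved by C1.

C1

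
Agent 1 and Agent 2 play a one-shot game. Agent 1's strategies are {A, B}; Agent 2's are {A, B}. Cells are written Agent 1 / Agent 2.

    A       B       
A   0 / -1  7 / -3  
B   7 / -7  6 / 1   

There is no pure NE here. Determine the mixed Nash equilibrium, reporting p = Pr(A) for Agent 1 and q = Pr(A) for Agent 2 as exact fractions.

Each player's mixing probability is pinned down by making the *other* player indifferent.
Agent 2 indifferent between A and B: p·(-1) + (1−p)·(-7) = p·(-3) + (1−p)·1 ⟹ (-7) + 6p = 1 + (-4)p ⟹ p = 4/5.
Agent 1 indifferent between A and B: q·0 + (1−q)·7 = q·7 + (1−q)·6 ⟹ 7 + (-7)q = 6 + 1q ⟹ q = 1/8.

p = 4/5, q = 1/8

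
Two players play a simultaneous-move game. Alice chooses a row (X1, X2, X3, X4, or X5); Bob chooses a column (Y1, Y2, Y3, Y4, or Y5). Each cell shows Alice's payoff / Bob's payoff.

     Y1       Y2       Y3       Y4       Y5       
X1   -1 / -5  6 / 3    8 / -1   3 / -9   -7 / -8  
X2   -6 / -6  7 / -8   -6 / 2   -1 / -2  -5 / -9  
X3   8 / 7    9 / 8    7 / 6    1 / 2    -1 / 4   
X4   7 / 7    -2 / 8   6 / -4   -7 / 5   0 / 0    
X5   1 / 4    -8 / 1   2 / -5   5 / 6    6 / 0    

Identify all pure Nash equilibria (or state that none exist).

(X3, Y2) and (X5, Y4)

Check mutual best responses: a cell is a NE iff neither player can gain by unilaterally deviating.
Alice's best responses — vs Y1: X3 (payoff 8); vs Y2: X3 (payoff 9); vs Y3: X1 (payoff 8); vs Y4: X5 (payoff 5); vs Y5: X5 (payoff 6).
Bob's best responses — vs X1: Y2 (payoff 3); vs X2: Y3 (payoff 2); vs X3: Y2 (payoff 8); vs X4: Y2 (payoff 8); vs X5: Y4 (payoff 6).
Mutual best responses occur at (X3, Y2) and (X5, Y4); at each, neither player gains by switching.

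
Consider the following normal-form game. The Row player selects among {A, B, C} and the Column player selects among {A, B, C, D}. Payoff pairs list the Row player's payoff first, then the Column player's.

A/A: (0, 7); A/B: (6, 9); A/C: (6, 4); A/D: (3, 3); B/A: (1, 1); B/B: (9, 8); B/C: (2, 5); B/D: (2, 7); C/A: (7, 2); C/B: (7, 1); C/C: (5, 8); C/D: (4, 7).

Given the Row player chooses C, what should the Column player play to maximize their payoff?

C

With the Row player fixed at C, the Column player's payoffs are: A → 2, B → 1, C → 8, D → 7.
The maximum is 8, achieved by C.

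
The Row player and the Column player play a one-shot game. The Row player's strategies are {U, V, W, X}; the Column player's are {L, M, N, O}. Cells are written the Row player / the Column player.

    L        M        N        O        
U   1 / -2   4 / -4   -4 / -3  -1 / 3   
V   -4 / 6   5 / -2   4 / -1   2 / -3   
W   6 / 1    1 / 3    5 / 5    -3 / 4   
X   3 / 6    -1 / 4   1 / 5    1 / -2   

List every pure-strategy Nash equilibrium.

Find each player's best response to every opponent strategy; NE are the intersections.
The Row player's best responses — vs L: W (payoff 6); vs M: V (payoff 5); vs N: W (payoff 5); vs O: V (payoff 2).
The Column player's best responses — vs U: O (payoff 3); vs V: L (payoff 6); vs W: N (payoff 5); vs X: L (payoff 6).
The only mutual best response is (W, N); neither player gains by switching there.

(W, N)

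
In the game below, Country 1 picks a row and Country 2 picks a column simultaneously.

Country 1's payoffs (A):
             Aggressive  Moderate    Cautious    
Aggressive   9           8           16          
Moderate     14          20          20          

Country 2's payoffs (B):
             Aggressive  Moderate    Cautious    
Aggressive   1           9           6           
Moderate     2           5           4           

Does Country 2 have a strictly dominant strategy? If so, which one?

Check whether one of Country 2's strategies beats all alternatives regardless of what the opponent does.
Moderate strictly dominates: vs Aggressive: 9 > each of {1, 6}; vs Moderate: 5 > each of {2, 4}.

Moderate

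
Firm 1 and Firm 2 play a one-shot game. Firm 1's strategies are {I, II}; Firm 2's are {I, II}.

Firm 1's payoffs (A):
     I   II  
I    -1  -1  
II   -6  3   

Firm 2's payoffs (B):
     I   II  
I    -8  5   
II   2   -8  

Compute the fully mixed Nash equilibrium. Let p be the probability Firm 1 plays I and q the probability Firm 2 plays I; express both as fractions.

Each player's mixing probability is pinned down by making the *other* player indifferent.
Firm 2 indifferent between I and II: p·(-8) + (1−p)·2 = p·5 + (1−p)·(-8) ⟹ 2 + (-10)p = (-8) + 13p ⟹ p = 10/23.
Firm 1 indifferent between I and II: q·(-1) + (1−q)·(-1) = q·(-6) + (1−q)·3 ⟹ (-1) + 0q = 3 + (-9)q ⟹ q = 4/9.

p = 10/23, q = 4/9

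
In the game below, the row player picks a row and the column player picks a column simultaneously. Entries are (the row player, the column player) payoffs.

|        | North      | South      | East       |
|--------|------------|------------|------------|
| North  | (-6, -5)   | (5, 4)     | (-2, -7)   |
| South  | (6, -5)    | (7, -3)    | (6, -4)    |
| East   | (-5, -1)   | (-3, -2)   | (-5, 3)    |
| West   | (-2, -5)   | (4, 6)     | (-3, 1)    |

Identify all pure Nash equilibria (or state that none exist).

Find each player's best response to every opponent strategy; NE are the intersections.
The row player's best responses — vs North: South (payoff 6); vs South: South (payoff 7); vs East: South (payoff 6).
The column player's best responses — vs North: South (payoff 4); vs South: South (payoff -3); vs East: East (payoff 3); vs West: South (payoff 6).
The only mutual best response is (South, South); neither player gains by switching there.

(South, South)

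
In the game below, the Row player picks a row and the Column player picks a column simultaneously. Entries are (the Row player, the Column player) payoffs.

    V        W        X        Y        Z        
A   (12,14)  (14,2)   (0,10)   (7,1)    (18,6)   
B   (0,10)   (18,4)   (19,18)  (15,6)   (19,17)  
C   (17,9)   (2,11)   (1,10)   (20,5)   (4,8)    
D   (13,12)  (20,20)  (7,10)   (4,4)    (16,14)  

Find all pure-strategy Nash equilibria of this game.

(B, X) and (D, W)

Check mutual best responses: a cell is a NE iff neither player can gain by unilaterally deviating.
The Row player's best responses — vs V: C (payoff 17); vs W: D (payoff 20); vs X: B (payoff 19); vs Y: C (payoff 20); vs Z: B (payoff 19).
The Column player's best responses — vs A: V (payoff 14); vs B: X (payoff 18); vs C: W (payoff 11); vs D: W (payoff 20).
Mutual best responses occur at (B, X) and (D, W); at each, neither player gains by switching.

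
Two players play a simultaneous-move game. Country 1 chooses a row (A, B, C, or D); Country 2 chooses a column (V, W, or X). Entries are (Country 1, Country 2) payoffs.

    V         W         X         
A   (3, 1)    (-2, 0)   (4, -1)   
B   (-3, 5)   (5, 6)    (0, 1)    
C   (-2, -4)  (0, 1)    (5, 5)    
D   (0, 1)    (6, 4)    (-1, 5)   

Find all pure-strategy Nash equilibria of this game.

(A, V) and (C, X)

Find each player's best response to every opponent strategy; NE are the intersections.
Country 1's best responses — vs V: A (payoff 3); vs W: D (payoff 6); vs X: C (payoff 5).
Country 2's best responses — vs A: V (payoff 1); vs B: W (payoff 6); vs C: X (payoff 5); vs D: X (payoff 5).
Mutual best responses occur at (A, V) and (C, X); at each, neither player gains by switching.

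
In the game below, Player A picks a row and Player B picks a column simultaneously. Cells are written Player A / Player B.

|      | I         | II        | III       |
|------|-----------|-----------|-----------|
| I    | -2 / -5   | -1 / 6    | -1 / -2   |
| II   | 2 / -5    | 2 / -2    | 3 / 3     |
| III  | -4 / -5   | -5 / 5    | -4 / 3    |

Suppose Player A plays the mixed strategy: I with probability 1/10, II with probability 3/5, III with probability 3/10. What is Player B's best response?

Compute Player B's expected payoff from each pure strategy against the given mix.
I: (1/10)·(-5) + (3/5)·(-5) + (3/10)·(-5) = -5
II: (1/10)·6 + (3/5)·(-2) + (3/10)·5 = 9/10
III: (1/10)·(-2) + (3/5)·3 + (3/10)·3 = 5/2
Highest expected payoff is 5/2, from III.

III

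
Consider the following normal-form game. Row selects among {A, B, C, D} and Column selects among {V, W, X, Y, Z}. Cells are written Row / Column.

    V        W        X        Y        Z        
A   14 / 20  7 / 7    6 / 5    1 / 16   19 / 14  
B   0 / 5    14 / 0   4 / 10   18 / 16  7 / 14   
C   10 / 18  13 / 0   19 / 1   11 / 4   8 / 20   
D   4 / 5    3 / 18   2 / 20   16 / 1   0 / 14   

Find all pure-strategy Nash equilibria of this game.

Check mutual best responses: a cell is a NE iff neither player can gain by unilaterally deviating.
Row's best responses — vs V: A (payoff 14); vs W: B (payoff 14); vs X: C (payoff 19); vs Y: B (payoff 18); vs Z: A (payoff 19).
Column's best responses — vs A: V (payoff 20); vs B: Y (payoff 16); vs C: Z (payoff 20); vs D: X (payoff 20).
Mutual best responses occur at (A, V) and (B, Y); at each, neither player gains by switching.

(A, V) and (B, Y)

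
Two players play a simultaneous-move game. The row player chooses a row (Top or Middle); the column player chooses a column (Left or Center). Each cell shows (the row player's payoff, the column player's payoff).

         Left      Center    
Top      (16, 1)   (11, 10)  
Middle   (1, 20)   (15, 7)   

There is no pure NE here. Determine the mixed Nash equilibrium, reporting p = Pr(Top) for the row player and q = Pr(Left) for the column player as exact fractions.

In a mixed NE each player is indifferent between their pure strategies, so the opponent's mix sets the indifference.
The column player indifferent between Left and Center: p·1 + (1−p)·20 = p·10 + (1−p)·7 ⟹ 20 + (-19)p = 7 + 3p ⟹ p = 13/22.
The row player indifferent between Top and Middle: q·16 + (1−q)·11 = q·1 + (1−q)·15 ⟹ 11 + 5q = 15 + (-14)q ⟹ q = 4/19.

p = 13/22, q = 4/19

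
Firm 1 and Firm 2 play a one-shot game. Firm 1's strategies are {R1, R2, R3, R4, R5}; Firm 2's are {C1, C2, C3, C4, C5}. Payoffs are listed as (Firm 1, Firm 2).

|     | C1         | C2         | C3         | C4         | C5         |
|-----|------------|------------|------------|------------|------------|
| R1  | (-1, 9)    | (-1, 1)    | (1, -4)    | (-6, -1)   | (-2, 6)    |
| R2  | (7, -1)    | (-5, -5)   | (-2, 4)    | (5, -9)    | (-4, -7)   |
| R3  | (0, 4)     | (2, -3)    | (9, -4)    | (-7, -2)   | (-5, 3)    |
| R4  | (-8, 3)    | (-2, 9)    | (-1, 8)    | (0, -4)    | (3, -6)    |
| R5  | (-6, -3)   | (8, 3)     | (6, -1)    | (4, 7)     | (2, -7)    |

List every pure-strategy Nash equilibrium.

Find each player's best response to every opponent strategy; NE are the intersections.
Firm 1's best responses — vs C1: R2 (payoff 7); vs C2: R5 (payoff 8); vs C3: R3 (payoff 9); vs C4: R2 (payoff 5); vs C5: R4 (payoff 3).
Firm 2's best responses — vs R1: C1 (payoff 9); vs R2: C3 (payoff 4); vs R3: C1 (payoff 4); vs R4: C2 (payoff 9); vs R5: C4 (payoff 7).
No cell has both players best-responding. For instance, Firm 1's best reply to C5 is R4, but against R4 Firm 2 prefers C2 over C5.

No pure-strategy Nash equilibrium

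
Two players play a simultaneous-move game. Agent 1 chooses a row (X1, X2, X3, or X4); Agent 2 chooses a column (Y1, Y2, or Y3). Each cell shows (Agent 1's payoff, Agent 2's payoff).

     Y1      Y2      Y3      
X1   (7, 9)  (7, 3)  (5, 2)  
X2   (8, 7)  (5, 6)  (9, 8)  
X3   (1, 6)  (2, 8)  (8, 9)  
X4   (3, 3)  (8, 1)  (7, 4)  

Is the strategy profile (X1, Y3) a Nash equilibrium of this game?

No

Holding Agent 2 at Y3: Agent 1 gets 5 from X1 but could get 9 by switching to X2. Agent 1 has a profitable deviation.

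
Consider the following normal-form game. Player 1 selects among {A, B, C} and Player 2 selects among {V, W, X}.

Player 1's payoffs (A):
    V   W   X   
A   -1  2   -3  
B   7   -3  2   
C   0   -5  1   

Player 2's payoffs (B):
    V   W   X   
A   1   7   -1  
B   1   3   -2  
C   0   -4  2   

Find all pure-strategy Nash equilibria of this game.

(A, W)

A profile is a Nash equilibrium when each player is best-responding to the other.
Player 1's best responses — vs V: B (payoff 7); vs W: A (payoff 2); vs X: B (payoff 2).
Player 2's best responses — vs A: W (payoff 7); vs B: W (payoff 3); vs C: X (payoff 2).
The only mutual best response is (A, W); neither player gains by switching there.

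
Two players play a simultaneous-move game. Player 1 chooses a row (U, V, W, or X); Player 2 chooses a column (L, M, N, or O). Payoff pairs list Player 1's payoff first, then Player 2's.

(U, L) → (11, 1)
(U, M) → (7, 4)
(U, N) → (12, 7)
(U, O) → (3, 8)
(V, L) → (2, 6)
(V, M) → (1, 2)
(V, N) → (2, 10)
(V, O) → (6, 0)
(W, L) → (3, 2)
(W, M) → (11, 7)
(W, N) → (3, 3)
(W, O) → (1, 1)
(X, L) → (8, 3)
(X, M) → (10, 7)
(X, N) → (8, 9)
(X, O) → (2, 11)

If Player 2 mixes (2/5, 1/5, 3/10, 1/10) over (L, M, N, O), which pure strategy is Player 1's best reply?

U

Compute Player 1's expected payoff from each pure strategy against the given mix.
U: (2/5)·11 + (1/5)·7 + (3/10)·12 + (1/10)·3 = 97/10
V: (2/5)·2 + (1/5)·1 + (3/10)·2 + (1/10)·6 = 11/5
W: (2/5)·3 + (1/5)·11 + (3/10)·3 + (1/10)·1 = 22/5
X: (2/5)·8 + (1/5)·10 + (3/10)·8 + (1/10)·2 = 39/5
Highest expected payoff is 97/10, from U.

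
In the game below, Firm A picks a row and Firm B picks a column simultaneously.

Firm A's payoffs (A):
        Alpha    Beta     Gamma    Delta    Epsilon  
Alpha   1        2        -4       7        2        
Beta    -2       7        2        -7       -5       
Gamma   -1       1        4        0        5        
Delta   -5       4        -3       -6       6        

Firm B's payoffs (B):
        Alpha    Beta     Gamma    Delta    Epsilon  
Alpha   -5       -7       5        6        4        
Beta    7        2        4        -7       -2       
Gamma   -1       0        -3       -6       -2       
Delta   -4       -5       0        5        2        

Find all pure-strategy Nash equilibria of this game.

A profile is a Nash equilibrium when each player is best-responding to the other.
Firm A's best responses — vs Alpha: Alpha (payoff 1); vs Beta: Beta (payoff 7); vs Gamma: Gamma (payoff 4); vs Delta: Alpha (payoff 7); vs Epsilon: Delta (payoff 6).
Firm B's best responses — vs Alpha: Delta (payoff 6); vs Beta: Alpha (payoff 7); vs Gamma: Beta (payoff 0); vs Delta: Delta (payoff 5).
The only mutual best response is (Alpha, Delta); neither player gains by switching there.

(Alpha, Delta)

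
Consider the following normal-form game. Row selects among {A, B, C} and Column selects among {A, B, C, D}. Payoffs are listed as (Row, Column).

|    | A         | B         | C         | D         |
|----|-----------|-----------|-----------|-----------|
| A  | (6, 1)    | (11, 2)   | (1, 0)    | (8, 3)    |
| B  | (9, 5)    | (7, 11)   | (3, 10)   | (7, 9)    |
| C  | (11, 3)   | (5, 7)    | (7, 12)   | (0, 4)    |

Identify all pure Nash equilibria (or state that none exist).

(A, D) and (C, C)

Check mutual best responses: a cell is a NE iff neither player can gain by unilaterally deviating.
Row's best responses — vs A: C (payoff 11); vs B: A (payoff 11); vs C: C (payoff 7); vs D: A (payoff 8).
Column's best responses — vs A: D (payoff 3); vs B: B (payoff 11); vs C: C (payoff 12).
Mutual best responses occur at (A, D) and (C, C); at each, neither player gains by switching.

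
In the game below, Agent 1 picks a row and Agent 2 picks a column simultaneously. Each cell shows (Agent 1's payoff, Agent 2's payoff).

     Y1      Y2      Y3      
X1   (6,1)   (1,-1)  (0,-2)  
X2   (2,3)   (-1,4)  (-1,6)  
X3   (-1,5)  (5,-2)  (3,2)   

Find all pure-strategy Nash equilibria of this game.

(X1, Y1)

A profile is a Nash equilibrium when each player is best-responding to the other.
Agent 1's best responses — vs Y1: X1 (payoff 6); vs Y2: X3 (payoff 5); vs Y3: X3 (payoff 3).
Agent 2's best responses — vs X1: Y1 (payoff 1); vs X2: Y3 (payoff 6); vs X3: Y1 (payoff 5).
The only mutual best response is (X1, Y1); neither player gains by switching there.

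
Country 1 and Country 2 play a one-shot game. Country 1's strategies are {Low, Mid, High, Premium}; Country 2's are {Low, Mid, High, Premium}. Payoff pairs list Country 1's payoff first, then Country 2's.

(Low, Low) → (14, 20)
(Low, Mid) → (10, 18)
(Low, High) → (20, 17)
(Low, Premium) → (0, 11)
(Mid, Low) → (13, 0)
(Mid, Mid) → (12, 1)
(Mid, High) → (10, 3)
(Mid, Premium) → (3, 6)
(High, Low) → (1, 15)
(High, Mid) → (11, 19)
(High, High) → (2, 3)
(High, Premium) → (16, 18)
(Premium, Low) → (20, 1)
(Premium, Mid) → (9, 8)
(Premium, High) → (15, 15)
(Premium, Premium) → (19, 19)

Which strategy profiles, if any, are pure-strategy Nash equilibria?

(Premium, Premium)

Find each player's best response to every opponent strategy; NE are the intersections.
Country 1's best responses — vs Low: Premium (payoff 20); vs Mid: Mid (payoff 12); vs High: Low (payoff 20); vs Premium: Premium (payoff 19).
Country 2's best responses — vs Low: Low (payoff 20); vs Mid: Premium (payoff 6); vs High: Mid (payoff 19); vs Premium: Premium (payoff 19).
The only mutual best response is (Premium, Premium); neither player gains by switching there.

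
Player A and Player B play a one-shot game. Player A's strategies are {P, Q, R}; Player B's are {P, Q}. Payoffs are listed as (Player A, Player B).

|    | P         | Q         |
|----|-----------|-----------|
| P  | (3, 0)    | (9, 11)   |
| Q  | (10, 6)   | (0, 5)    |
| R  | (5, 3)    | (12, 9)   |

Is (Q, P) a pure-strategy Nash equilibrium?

Yes

Holding Player B at P: Player A gets 10 from Q, versus 3 from P, 5 from R. No profitable deviation for Player A.
Holding Player A at Q: Player B gets 6 from P, versus 5 from Q. No profitable deviation for Player B either.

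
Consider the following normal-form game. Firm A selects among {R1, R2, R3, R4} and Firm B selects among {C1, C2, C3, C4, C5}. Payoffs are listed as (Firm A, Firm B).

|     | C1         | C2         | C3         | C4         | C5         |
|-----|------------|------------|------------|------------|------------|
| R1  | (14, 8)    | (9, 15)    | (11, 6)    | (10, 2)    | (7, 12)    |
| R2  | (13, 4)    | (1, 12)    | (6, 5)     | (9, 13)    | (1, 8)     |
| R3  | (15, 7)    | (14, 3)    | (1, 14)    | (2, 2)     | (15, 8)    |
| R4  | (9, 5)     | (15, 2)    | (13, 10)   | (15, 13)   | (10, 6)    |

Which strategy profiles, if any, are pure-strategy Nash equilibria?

(R4, C4)

Find each player's best response to every opponent strategy; NE are the intersections.
Firm A's best responses — vs C1: R3 (payoff 15); vs C2: R4 (payoff 15); vs C3: R4 (payoff 13); vs C4: R4 (payoff 15); vs C5: R3 (payoff 15).
Firm B's best responses — vs R1: C2 (payoff 15); vs R2: C4 (payoff 13); vs R3: C3 (payoff 14); vs R4: C4 (payoff 13).
The only mutual best response is (R4, C4); neither player gains by switching there.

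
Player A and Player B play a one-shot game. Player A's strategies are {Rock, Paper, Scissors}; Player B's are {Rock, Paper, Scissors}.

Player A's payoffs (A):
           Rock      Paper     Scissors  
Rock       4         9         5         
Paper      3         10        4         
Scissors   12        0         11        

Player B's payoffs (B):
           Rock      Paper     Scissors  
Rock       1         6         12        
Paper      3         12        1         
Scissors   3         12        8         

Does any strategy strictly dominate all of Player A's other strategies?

Check whether one of Player A's strategies beats all alternatives regardless of what the opponent does.
Rock is not dominant: against Rock, Scissors gives 12 > 4.
Paper is not dominant: against Rock, Rock gives 4 > 3.
Scissors is not dominant: against Paper, Rock gives 9 > 0.
No single strategy is best against every opponent action.

None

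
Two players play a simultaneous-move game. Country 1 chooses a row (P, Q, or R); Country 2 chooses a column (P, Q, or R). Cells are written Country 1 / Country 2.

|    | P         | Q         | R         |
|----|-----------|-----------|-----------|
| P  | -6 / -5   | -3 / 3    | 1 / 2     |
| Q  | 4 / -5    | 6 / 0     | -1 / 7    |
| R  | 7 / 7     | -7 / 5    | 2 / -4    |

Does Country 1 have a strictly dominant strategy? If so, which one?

A strategy is strictly dominant if it gives Country 1 a strictly higher payoff than every other strategy, against every choice by the opponent.
P is not dominant: against P, Q gives 4 > -6.
Q is not dominant: against P, R gives 7 > 4.
R is not dominant: against Q, P gives -3 > -7.
No single strategy is best against every opponent action.

No strictly dominant strategy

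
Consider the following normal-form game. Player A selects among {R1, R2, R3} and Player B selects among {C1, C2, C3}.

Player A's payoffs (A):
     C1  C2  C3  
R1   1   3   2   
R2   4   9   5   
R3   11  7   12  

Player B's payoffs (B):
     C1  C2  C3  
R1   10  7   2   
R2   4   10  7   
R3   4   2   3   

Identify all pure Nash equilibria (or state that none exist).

Check mutual best responses: a cell is a NE iff neither player can gain by unilaterally deviating.
Player A's best responses — vs C1: R3 (payoff 11); vs C2: R2 (payoff 9); vs C3: R3 (payoff 12).
Player B's best responses — vs R1: C1 (payoff 10); vs R2: C2 (payoff 10); vs R3: C1 (payoff 4).
Mutual best responses occur at (R2, C2) and (R3, C1); at each, neither player gains by switching.

(R2, C2) and (R3, C1)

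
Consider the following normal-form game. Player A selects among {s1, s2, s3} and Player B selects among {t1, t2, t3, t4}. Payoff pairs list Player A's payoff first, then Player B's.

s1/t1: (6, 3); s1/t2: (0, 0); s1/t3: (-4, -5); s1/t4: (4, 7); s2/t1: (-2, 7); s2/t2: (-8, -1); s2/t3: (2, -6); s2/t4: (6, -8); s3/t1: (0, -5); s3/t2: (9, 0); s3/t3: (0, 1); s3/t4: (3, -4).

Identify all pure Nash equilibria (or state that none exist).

There is no pure-strategy Nash equilibrium

Find each player's best response to every opponent strategy; NE are the intersections.
Player A's best responses — vs t1: s1 (payoff 6); vs t2: s3 (payoff 9); vs t3: s2 (payoff 2); vs t4: s2 (payoff 6).
Player B's best responses — vs s1: t4 (payoff 7); vs s2: t1 (payoff 7); vs s3: t3 (payoff 1).
No cell has both players best-responding. For instance, Player A's best reply to t4 is s2, but against s2 Player B prefers t1 over t4.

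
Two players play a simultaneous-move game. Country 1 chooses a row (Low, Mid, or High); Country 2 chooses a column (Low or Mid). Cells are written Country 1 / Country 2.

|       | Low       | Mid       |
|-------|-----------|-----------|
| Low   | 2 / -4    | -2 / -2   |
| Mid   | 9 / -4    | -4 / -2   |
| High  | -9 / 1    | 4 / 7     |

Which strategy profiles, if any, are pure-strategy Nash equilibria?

Check mutual best responses: a cell is a NE iff neither player can gain by unilaterally deviating.
Country 1's best responses — vs Low: Mid (payoff 9); vs Mid: High (payoff 4).
Country 2's best responses — vs Low: Mid (payoff -2); vs Mid: Mid (payoff -2); vs High: Mid (payoff 7).
The only mutual best response is (High, Mid); neither player gains by switching there.

(High, Mid)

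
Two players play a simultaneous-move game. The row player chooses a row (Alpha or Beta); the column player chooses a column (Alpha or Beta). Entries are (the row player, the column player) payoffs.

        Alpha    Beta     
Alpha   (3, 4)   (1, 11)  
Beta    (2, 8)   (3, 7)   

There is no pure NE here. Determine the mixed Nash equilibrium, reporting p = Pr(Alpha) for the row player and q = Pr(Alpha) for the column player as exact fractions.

Each player's mixing probability is pinned down by making the *other* player indifferent.
The column player indifferent between Alpha and Beta: p·4 + (1−p)·8 = p·11 + (1−p)·7 ⟹ 8 + (-4)p = 7 + 4p ⟹ p = 1/8.
The row player indifferent between Alpha and Beta: q·3 + (1−q)·1 = q·2 + (1−q)·3 ⟹ 1 + 2q = 3 + (-1)q ⟹ q = 2/3.

p = 1/8, q = 2/3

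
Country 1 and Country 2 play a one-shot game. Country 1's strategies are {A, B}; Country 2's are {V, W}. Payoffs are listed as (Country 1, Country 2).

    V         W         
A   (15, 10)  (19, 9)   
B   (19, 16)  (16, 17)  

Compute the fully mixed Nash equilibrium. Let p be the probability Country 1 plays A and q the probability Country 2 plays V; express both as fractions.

p = 1/2, q = 3/7

Each player's mixing probability is pinned down by making the *other* player indifferent.
Country 2 indifferent between V and W: p·10 + (1−p)·16 = p·9 + (1−p)·17 ⟹ 16 + (-6)p = 17 + (-8)p ⟹ p = 1/2.
Country 1 indifferent between A and B: q·15 + (1−q)·19 = q·19 + (1−q)·16 ⟹ 19 + (-4)q = 16 + 3q ⟹ q = 3/7.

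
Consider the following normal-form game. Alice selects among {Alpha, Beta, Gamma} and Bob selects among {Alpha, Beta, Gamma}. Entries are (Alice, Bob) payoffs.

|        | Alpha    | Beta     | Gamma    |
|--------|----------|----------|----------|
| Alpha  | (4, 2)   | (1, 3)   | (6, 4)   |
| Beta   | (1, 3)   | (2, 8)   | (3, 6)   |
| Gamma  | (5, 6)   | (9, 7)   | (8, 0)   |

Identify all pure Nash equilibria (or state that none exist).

Check mutual best responses: a cell is a NE iff neither player can gain by unilaterally deviating.
Alice's best responses — vs Alpha: Gamma (payoff 5); vs Beta: Gamma (payoff 9); vs Gamma: Gamma (payoff 8).
Bob's best responses — vs Alpha: Gamma (payoff 4); vs Beta: Beta (payoff 8); vs Gamma: Beta (payoff 7).
The only mutual best response is (Gamma, Beta); neither player gains by switching there.

(Gamma, Beta)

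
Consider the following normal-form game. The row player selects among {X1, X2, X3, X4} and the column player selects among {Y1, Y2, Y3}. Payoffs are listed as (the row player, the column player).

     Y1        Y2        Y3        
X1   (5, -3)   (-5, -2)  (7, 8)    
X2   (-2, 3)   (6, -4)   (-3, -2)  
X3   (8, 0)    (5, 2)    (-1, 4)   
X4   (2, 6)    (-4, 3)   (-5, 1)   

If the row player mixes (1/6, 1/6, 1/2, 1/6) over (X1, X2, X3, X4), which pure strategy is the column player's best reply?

Y3

The column player's best reply maximizes expected payoff against the mix.
Y1: (1/6)·(-3) + (1/6)·3 + (1/2)·0 + (1/6)·6 = 1
Y2: (1/6)·(-2) + (1/6)·(-4) + (1/2)·2 + (1/6)·3 = 1/2
Y3: (1/6)·8 + (1/6)·(-2) + (1/2)·4 + (1/6)·1 = 19/6
Highest expected payoff is 19/6, from Y3.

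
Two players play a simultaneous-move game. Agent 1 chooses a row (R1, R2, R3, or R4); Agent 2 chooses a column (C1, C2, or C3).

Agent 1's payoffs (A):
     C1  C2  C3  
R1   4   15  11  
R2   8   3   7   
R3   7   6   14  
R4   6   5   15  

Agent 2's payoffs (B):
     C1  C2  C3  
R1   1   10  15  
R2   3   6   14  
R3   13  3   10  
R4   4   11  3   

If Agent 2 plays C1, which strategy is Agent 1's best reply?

With Agent 2 fixed at C1, Agent 1's payoffs are: R1 → 4, R2 → 8, R3 → 7, R4 → 6.
The maximum is 8, achieved by R2.

R2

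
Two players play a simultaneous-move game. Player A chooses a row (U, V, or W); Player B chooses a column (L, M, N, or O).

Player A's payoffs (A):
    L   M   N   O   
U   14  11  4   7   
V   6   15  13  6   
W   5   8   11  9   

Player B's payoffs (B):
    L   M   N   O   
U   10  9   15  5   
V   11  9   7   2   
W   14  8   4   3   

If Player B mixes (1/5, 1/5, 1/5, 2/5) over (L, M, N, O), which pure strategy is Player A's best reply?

Compute Player A's expected payoff from each pure strategy against the given mix.
U: (1/5)·14 + (1/5)·11 + (1/5)·4 + (2/5)·7 = 43/5
V: (1/5)·6 + (1/5)·15 + (1/5)·13 + (2/5)·6 = 46/5
W: (1/5)·5 + (1/5)·8 + (1/5)·11 + (2/5)·9 = 42/5
Highest expected payoff is 46/5, from V.

V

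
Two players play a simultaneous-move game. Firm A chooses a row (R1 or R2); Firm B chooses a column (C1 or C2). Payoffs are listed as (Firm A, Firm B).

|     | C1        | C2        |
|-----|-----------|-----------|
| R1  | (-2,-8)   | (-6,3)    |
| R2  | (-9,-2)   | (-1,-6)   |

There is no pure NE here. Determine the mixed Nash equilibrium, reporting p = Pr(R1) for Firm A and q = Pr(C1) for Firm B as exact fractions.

p = 4/15, q = 5/12

Each player's mixing probability is pinned down by making the *other* player indifferent.
Firm B indifferent between C1 and C2: p·(-8) + (1−p)·(-2) = p·3 + (1−p)·(-6) ⟹ (-2) + (-6)p = (-6) + 9p ⟹ p = 4/15.
Firm A indifferent between R1 and R2: q·(-2) + (1−q)·(-6) = q·(-9) + (1−q)·(-1) ⟹ (-6) + 4q = (-1) + (-8)q ⟹ q = 5/12.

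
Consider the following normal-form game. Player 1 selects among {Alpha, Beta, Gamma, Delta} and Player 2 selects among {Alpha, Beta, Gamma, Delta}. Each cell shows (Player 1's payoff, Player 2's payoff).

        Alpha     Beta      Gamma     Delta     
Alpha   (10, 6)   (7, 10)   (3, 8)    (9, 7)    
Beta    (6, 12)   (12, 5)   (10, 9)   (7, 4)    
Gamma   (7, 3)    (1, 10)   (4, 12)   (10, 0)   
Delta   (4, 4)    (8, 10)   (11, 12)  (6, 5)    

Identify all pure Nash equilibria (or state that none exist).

(Delta, Gamma)

A profile is a Nash equilibrium when each player is best-responding to the other.
Player 1's best responses — vs Alpha: Alpha (payoff 10); vs Beta: Beta (payoff 12); vs Gamma: Delta (payoff 11); vs Delta: Gamma (payoff 10).
Player 2's best responses — vs Alpha: Beta (payoff 10); vs Beta: Alpha (payoff 12); vs Gamma: Gamma (payoff 12); vs Delta: Gamma (payoff 12).
The only mutual best response is (Delta, Gamma); neither player gains by switching there.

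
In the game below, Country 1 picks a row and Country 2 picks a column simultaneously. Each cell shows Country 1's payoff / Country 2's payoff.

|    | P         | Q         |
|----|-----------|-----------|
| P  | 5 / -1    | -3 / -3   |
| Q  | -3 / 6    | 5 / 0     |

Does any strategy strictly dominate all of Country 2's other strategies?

Check whether one of Country 2's strategies beats all alternatives regardless of what the opponent does.
P strictly dominates: vs P: -1 > -3; vs Q: 6 > 0.

P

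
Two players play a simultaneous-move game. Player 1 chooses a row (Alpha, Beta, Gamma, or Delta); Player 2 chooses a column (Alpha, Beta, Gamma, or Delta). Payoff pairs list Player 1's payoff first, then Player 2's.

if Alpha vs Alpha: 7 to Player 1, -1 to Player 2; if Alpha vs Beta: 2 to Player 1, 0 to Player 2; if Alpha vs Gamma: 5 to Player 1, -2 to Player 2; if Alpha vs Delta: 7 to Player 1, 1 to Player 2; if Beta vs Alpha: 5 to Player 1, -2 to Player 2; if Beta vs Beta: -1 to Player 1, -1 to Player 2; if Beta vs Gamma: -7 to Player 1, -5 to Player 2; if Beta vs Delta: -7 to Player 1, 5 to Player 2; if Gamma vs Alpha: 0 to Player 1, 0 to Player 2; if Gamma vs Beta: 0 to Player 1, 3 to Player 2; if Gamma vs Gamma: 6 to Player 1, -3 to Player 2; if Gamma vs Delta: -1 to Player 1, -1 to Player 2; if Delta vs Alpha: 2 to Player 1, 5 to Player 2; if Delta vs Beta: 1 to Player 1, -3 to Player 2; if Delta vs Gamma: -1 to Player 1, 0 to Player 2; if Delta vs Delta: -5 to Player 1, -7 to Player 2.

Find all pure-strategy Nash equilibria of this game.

(Alpha, Delta)

Find each player's best response to every opponent strategy; NE are the intersections.
Player 1's best responses — vs Alpha: Alpha (payoff 7); vs Beta: Alpha (payoff 2); vs Gamma: Gamma (payoff 6); vs Delta: Alpha (payoff 7).
Player 2's best responses — vs Alpha: Delta (payoff 1); vs Beta: Delta (payoff 5); vs Gamma: Beta (payoff 3); vs Delta: Alpha (payoff 5).
The only mutual best response is (Alpha, Delta); neither player gains by switching there.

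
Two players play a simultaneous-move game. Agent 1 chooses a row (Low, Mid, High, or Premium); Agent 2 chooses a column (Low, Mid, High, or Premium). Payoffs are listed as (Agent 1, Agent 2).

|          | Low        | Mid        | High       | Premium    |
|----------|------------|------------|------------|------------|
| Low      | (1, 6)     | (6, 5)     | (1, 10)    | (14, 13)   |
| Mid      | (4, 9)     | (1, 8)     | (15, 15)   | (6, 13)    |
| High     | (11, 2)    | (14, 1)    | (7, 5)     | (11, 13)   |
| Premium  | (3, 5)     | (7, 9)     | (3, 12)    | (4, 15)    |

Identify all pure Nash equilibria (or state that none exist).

(Low, Premium) and (Mid, High)

Check mutual best responses: a cell is a NE iff neither player can gain by unilaterally deviating.
Agent 1's best responses — vs Low: High (payoff 11); vs Mid: High (payoff 14); vs High: Mid (payoff 15); vs Premium: Low (payoff 14).
Agent 2's best responses — vs Low: Premium (payoff 13); vs Mid: High (payoff 15); vs High: Premium (payoff 13); vs Premium: Premium (payoff 15).
Mutual best responses occur at (Low, Premium) and (Mid, High); at each, neither player gains by switching.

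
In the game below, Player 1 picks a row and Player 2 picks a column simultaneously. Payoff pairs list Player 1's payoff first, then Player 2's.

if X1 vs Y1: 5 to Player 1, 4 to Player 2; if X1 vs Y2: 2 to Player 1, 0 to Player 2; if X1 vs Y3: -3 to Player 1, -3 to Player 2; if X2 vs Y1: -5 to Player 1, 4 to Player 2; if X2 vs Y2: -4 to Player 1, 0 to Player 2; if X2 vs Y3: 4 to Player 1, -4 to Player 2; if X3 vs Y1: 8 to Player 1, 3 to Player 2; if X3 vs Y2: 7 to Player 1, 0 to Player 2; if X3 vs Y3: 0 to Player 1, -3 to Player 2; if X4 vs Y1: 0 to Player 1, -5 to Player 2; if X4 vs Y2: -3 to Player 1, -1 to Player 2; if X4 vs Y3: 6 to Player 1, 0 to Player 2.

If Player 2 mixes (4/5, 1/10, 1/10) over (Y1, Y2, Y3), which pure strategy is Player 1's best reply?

Compute Player 1's expected payoff from each pure strategy against the given mix.
X1: (4/5)·5 + (1/10)·2 + (1/10)·(-3) = 39/10
X2: (4/5)·(-5) + (1/10)·(-4) + (1/10)·4 = -4
X3: (4/5)·8 + (1/10)·7 + (1/10)·0 = 71/10
X4: (4/5)·0 + (1/10)·(-3) + (1/10)·6 = 3/10
Highest expected payoff is 71/10, from X3.

X3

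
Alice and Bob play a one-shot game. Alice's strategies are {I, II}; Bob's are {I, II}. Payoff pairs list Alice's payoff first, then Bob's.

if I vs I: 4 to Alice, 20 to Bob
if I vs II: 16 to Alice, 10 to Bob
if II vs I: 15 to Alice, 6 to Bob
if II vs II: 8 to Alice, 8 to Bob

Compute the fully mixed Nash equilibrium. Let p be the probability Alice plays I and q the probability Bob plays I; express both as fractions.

p = 1/6, q = 8/19

In a mixed NE each player is indifferent between their pure strategies, so the opponent's mix sets the indifference.
Bob indifferent between I and II: p·20 + (1−p)·6 = p·10 + (1−p)·8 ⟹ 6 + 14p = 8 + 2p ⟹ p = 1/6.
Alice indifferent between I and II: q·4 + (1−q)·16 = q·15 + (1−q)·8 ⟹ 16 + (-12)q = 8 + 7q ⟹ q = 8/19.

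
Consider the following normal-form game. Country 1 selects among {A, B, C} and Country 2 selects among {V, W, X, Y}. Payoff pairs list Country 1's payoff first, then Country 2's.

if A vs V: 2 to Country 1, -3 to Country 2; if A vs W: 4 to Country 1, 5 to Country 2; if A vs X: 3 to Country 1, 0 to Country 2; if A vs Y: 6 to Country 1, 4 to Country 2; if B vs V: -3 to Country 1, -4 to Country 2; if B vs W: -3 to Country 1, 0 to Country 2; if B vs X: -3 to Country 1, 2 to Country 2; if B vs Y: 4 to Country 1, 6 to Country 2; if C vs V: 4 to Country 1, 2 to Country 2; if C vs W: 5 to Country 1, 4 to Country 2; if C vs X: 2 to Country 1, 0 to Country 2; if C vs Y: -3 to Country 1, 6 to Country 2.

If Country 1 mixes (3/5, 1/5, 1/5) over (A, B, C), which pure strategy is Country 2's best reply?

Country 2's best reply maximizes expected payoff against the mix.
V: (3/5)·(-3) + (1/5)·(-4) + (1/5)·2 = -11/5
W: (3/5)·5 + (1/5)·0 + (1/5)·4 = 19/5
X: (3/5)·0 + (1/5)·2 + (1/5)·0 = 2/5
Y: (3/5)·4 + (1/5)·6 + (1/5)·6 = 24/5
Highest expected payoff is 24/5, from Y.

Y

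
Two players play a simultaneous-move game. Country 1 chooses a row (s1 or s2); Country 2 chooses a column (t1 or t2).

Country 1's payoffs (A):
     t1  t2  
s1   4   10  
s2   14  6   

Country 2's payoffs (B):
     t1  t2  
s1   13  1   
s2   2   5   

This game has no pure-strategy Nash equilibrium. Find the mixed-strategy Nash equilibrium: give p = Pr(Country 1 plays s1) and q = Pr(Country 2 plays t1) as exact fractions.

Each player's mixing probability is pinned down by making the *other* player indifferent.
Country 2 indifferent between t1 and t2: p·13 + (1−p)·2 = p·1 + (1−p)·5 ⟹ 2 + 11p = 5 + (-4)p ⟹ p = 1/5.
Country 1 indifferent between s1 and s2: q·4 + (1−q)·10 = q·14 + (1−q)·6 ⟹ 10 + (-6)q = 6 + 8q ⟹ q = 2/7.

p = 1/5, q = 2/7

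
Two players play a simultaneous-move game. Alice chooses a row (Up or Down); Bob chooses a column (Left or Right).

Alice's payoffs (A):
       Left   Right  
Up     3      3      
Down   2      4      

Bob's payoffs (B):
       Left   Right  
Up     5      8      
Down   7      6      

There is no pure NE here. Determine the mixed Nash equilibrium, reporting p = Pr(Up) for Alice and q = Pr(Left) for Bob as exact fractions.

p = 1/4, q = 1/2

Each player's mixing probability is pinned down by making the *other* player indifferent.
Bob indifferent between Left and Right: p·5 + (1−p)·7 = p·8 + (1−p)·6 ⟹ 7 + (-2)p = 6 + 2p ⟹ p = 1/4.
Alice indifferent between Up and Down: q·3 + (1−q)·3 = q·2 + (1−q)·4 ⟹ 3 + 0q = 4 + (-2)q ⟹ q = 1/2.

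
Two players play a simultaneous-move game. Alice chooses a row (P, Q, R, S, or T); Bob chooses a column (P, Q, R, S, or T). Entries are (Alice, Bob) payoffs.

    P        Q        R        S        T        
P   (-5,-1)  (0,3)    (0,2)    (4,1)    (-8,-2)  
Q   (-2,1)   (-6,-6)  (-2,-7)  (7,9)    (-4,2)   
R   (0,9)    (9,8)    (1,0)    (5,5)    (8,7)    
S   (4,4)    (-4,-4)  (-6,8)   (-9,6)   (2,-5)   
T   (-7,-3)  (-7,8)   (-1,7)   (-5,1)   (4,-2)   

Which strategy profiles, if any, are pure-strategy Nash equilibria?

(Q, S)

A profile is a Nash equilibrium when each player is best-responding to the other.
Alice's best responses — vs P: S (payoff 4); vs Q: R (payoff 9); vs R: R (payoff 1); vs S: Q (payoff 7); vs T: R (payoff 8).
Bob's best responses — vs P: Q (payoff 3); vs Q: S (payoff 9); vs R: P (payoff 9); vs S: R (payoff 8); vs T: Q (payoff 8).
The only mutual best response is (Q, S); neither player gains by switching there.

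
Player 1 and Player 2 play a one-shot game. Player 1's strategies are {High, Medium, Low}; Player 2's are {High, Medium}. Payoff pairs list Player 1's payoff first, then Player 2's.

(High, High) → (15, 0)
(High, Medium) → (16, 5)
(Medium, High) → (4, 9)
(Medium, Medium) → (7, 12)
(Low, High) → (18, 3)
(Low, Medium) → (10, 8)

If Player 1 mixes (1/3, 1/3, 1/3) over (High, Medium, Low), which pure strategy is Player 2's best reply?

Medium

Player 2's best reply maximizes expected payoff against the mix.
High: (1/3)·0 + (1/3)·9 + (1/3)·3 = 4
Medium: (1/3)·5 + (1/3)·12 + (1/3)·8 = 25/3
Highest expected payoff is 25/3, from Medium.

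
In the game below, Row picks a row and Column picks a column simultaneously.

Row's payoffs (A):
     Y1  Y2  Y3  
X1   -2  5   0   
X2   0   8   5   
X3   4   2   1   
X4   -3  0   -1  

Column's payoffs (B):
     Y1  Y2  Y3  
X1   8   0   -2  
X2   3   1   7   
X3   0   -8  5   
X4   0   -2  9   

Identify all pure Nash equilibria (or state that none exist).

(X2, Y3)

Check mutual best responses: a cell is a NE iff neither player can gain by unilaterally deviating.
Row's best responses — vs Y1: X3 (payoff 4); vs Y2: X2 (payoff 8); vs Y3: X2 (payoff 5).
Column's best responses — vs X1: Y1 (payoff 8); vs X2: Y3 (payoff 7); vs X3: Y3 (payoff 5); vs X4: Y3 (payoff 9).
The only mutual best response is (X2, Y3); neither player gains by switching there.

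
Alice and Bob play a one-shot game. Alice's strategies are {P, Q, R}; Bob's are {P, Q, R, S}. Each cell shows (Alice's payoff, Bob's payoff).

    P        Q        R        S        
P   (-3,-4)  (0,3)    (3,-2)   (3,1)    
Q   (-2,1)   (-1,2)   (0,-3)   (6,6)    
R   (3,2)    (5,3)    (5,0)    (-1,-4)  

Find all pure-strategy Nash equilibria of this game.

(Q, S) and (R, Q)

Check mutual best responses: a cell is a NE iff neither player can gain by unilaterally deviating.
Alice's best responses — vs P: R (payoff 3); vs Q: R (payoff 5); vs R: R (payoff 5); vs S: Q (payoff 6).
Bob's best responses — vs P: Q (payoff 3); vs Q: S (payoff 6); vs R: Q (payoff 3).
Mutual best responses occur at (Q, S) and (R, Q); at each, neither player gains by switching.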